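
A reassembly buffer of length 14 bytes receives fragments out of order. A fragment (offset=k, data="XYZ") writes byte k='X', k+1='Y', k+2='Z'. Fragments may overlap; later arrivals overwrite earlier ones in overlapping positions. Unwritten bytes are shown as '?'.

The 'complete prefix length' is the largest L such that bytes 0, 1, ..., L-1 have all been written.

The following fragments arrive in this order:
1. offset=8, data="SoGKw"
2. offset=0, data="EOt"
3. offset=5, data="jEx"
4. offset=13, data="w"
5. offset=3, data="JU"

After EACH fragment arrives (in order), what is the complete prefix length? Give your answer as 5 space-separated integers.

Fragment 1: offset=8 data="SoGKw" -> buffer=????????SoGKw? -> prefix_len=0
Fragment 2: offset=0 data="EOt" -> buffer=EOt?????SoGKw? -> prefix_len=3
Fragment 3: offset=5 data="jEx" -> buffer=EOt??jExSoGKw? -> prefix_len=3
Fragment 4: offset=13 data="w" -> buffer=EOt??jExSoGKww -> prefix_len=3
Fragment 5: offset=3 data="JU" -> buffer=EOtJUjExSoGKww -> prefix_len=14

Answer: 0 3 3 3 14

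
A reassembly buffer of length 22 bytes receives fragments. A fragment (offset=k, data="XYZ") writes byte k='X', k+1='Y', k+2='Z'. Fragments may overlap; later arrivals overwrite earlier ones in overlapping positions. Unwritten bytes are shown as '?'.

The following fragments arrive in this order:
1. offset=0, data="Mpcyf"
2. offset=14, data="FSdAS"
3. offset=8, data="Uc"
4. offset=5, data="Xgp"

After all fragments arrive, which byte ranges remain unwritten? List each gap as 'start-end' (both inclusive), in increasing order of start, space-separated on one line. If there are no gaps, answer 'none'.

Answer: 10-13 19-21

Derivation:
Fragment 1: offset=0 len=5
Fragment 2: offset=14 len=5
Fragment 3: offset=8 len=2
Fragment 4: offset=5 len=3
Gaps: 10-13 19-21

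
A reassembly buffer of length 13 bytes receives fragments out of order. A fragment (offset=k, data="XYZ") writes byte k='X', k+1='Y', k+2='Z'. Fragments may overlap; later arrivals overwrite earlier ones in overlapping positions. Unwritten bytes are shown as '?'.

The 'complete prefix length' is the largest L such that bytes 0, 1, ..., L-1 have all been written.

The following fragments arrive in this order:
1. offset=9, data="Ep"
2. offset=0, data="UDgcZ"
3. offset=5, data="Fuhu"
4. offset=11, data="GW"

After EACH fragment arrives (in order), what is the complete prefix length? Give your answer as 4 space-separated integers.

Fragment 1: offset=9 data="Ep" -> buffer=?????????Ep?? -> prefix_len=0
Fragment 2: offset=0 data="UDgcZ" -> buffer=UDgcZ????Ep?? -> prefix_len=5
Fragment 3: offset=5 data="Fuhu" -> buffer=UDgcZFuhuEp?? -> prefix_len=11
Fragment 4: offset=11 data="GW" -> buffer=UDgcZFuhuEpGW -> prefix_len=13

Answer: 0 5 11 13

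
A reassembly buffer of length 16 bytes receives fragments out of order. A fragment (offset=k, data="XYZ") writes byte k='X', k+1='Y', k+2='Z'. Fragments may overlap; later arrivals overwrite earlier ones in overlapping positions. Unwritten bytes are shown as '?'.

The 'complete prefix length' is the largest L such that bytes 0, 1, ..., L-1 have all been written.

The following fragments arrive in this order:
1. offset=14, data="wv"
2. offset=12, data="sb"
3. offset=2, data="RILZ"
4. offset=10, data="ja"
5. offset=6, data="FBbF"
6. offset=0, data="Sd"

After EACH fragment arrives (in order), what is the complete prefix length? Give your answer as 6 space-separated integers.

Answer: 0 0 0 0 0 16

Derivation:
Fragment 1: offset=14 data="wv" -> buffer=??????????????wv -> prefix_len=0
Fragment 2: offset=12 data="sb" -> buffer=????????????sbwv -> prefix_len=0
Fragment 3: offset=2 data="RILZ" -> buffer=??RILZ??????sbwv -> prefix_len=0
Fragment 4: offset=10 data="ja" -> buffer=??RILZ????jasbwv -> prefix_len=0
Fragment 5: offset=6 data="FBbF" -> buffer=??RILZFBbFjasbwv -> prefix_len=0
Fragment 6: offset=0 data="Sd" -> buffer=SdRILZFBbFjasbwv -> prefix_len=16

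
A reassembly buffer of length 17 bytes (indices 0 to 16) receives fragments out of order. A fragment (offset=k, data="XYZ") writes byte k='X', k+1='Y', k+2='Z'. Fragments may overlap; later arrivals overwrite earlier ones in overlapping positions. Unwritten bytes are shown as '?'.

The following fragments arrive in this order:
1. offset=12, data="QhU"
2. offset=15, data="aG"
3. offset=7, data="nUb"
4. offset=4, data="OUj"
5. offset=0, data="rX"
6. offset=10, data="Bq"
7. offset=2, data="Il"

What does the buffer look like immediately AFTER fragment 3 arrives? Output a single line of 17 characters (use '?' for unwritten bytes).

Answer: ???????nUb??QhUaG

Derivation:
Fragment 1: offset=12 data="QhU" -> buffer=????????????QhU??
Fragment 2: offset=15 data="aG" -> buffer=????????????QhUaG
Fragment 3: offset=7 data="nUb" -> buffer=???????nUb??QhUaG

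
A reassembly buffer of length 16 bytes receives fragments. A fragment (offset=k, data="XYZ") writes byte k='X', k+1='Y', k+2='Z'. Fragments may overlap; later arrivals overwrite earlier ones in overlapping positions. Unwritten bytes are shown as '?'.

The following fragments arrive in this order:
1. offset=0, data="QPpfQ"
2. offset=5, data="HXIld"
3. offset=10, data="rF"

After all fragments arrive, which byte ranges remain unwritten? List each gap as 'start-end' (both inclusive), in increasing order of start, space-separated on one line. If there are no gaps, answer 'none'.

Answer: 12-15

Derivation:
Fragment 1: offset=0 len=5
Fragment 2: offset=5 len=5
Fragment 3: offset=10 len=2
Gaps: 12-15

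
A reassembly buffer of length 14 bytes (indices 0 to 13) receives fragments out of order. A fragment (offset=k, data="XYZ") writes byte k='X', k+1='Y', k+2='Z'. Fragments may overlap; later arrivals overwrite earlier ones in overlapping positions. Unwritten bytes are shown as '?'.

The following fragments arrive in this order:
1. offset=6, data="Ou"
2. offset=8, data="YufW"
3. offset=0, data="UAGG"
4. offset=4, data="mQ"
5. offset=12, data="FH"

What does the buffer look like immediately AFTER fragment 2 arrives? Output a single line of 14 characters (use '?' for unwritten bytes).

Fragment 1: offset=6 data="Ou" -> buffer=??????Ou??????
Fragment 2: offset=8 data="YufW" -> buffer=??????OuYufW??

Answer: ??????OuYufW??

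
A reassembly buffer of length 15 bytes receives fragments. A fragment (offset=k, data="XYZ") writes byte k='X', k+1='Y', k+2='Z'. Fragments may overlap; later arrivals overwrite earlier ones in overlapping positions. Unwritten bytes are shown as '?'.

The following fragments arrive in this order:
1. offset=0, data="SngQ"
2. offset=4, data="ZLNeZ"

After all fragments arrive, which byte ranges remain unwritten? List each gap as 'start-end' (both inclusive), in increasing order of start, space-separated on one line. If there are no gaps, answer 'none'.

Answer: 9-14

Derivation:
Fragment 1: offset=0 len=4
Fragment 2: offset=4 len=5
Gaps: 9-14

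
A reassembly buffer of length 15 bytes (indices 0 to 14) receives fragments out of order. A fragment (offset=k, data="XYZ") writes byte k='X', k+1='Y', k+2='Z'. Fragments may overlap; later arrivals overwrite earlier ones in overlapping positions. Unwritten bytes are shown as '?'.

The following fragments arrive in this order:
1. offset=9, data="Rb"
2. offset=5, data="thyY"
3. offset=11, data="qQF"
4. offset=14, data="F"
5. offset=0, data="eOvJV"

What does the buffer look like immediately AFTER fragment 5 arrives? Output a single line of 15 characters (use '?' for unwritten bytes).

Answer: eOvJVthyYRbqQFF

Derivation:
Fragment 1: offset=9 data="Rb" -> buffer=?????????Rb????
Fragment 2: offset=5 data="thyY" -> buffer=?????thyYRb????
Fragment 3: offset=11 data="qQF" -> buffer=?????thyYRbqQF?
Fragment 4: offset=14 data="F" -> buffer=?????thyYRbqQFF
Fragment 5: offset=0 data="eOvJV" -> buffer=eOvJVthyYRbqQFF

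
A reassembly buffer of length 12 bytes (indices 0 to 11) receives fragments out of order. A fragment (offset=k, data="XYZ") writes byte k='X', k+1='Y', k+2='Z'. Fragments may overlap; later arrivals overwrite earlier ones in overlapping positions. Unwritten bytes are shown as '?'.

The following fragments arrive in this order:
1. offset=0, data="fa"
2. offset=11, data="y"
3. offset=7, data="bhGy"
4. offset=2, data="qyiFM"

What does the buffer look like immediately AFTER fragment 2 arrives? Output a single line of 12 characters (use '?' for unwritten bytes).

Answer: fa?????????y

Derivation:
Fragment 1: offset=0 data="fa" -> buffer=fa??????????
Fragment 2: offset=11 data="y" -> buffer=fa?????????y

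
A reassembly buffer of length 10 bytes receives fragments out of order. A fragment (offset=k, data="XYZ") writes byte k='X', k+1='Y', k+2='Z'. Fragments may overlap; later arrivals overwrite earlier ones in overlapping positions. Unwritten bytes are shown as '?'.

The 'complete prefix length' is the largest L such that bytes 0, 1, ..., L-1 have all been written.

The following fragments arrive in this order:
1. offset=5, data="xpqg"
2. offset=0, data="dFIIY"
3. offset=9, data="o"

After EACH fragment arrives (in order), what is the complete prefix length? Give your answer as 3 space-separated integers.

Fragment 1: offset=5 data="xpqg" -> buffer=?????xpqg? -> prefix_len=0
Fragment 2: offset=0 data="dFIIY" -> buffer=dFIIYxpqg? -> prefix_len=9
Fragment 3: offset=9 data="o" -> buffer=dFIIYxpqgo -> prefix_len=10

Answer: 0 9 10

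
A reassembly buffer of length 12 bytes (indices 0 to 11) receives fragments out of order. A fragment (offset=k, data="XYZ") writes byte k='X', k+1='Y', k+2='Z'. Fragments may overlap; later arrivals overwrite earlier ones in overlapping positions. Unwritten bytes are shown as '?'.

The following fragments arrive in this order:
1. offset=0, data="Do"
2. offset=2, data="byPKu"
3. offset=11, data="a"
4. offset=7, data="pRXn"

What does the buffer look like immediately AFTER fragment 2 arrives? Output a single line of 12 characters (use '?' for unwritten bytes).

Fragment 1: offset=0 data="Do" -> buffer=Do??????????
Fragment 2: offset=2 data="byPKu" -> buffer=DobyPKu?????

Answer: DobyPKu?????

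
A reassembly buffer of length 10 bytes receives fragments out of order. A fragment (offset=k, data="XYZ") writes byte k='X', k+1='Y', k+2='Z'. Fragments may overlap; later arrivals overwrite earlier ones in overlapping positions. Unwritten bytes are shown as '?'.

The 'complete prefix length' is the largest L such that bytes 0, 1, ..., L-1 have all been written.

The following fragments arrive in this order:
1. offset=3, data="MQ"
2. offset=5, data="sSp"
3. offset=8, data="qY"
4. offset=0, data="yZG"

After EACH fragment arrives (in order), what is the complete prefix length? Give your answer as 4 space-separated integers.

Fragment 1: offset=3 data="MQ" -> buffer=???MQ????? -> prefix_len=0
Fragment 2: offset=5 data="sSp" -> buffer=???MQsSp?? -> prefix_len=0
Fragment 3: offset=8 data="qY" -> buffer=???MQsSpqY -> prefix_len=0
Fragment 4: offset=0 data="yZG" -> buffer=yZGMQsSpqY -> prefix_len=10

Answer: 0 0 0 10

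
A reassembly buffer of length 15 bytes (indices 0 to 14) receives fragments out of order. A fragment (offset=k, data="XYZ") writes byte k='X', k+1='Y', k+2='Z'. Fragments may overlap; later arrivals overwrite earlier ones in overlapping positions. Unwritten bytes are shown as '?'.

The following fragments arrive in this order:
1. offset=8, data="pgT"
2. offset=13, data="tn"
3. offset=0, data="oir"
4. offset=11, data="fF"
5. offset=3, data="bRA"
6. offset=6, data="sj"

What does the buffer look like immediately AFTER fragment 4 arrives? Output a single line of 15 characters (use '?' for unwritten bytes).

Fragment 1: offset=8 data="pgT" -> buffer=????????pgT????
Fragment 2: offset=13 data="tn" -> buffer=????????pgT??tn
Fragment 3: offset=0 data="oir" -> buffer=oir?????pgT??tn
Fragment 4: offset=11 data="fF" -> buffer=oir?????pgTfFtn

Answer: oir?????pgTfFtn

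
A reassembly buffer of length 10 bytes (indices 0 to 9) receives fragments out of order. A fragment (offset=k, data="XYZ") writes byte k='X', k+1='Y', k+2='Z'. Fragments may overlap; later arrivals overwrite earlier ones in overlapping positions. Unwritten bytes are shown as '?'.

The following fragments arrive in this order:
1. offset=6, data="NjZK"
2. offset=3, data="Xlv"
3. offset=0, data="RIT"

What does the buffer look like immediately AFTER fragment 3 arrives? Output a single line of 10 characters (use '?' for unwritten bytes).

Answer: RITXlvNjZK

Derivation:
Fragment 1: offset=6 data="NjZK" -> buffer=??????NjZK
Fragment 2: offset=3 data="Xlv" -> buffer=???XlvNjZK
Fragment 3: offset=0 data="RIT" -> buffer=RITXlvNjZK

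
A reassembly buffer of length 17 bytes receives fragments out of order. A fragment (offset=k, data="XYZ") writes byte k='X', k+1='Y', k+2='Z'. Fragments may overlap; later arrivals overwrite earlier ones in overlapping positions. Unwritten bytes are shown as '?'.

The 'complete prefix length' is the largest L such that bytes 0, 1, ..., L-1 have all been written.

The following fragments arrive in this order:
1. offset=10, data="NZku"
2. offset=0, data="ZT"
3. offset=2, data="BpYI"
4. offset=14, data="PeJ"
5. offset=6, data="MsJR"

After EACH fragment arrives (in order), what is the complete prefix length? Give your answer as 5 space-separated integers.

Answer: 0 2 6 6 17

Derivation:
Fragment 1: offset=10 data="NZku" -> buffer=??????????NZku??? -> prefix_len=0
Fragment 2: offset=0 data="ZT" -> buffer=ZT????????NZku??? -> prefix_len=2
Fragment 3: offset=2 data="BpYI" -> buffer=ZTBpYI????NZku??? -> prefix_len=6
Fragment 4: offset=14 data="PeJ" -> buffer=ZTBpYI????NZkuPeJ -> prefix_len=6
Fragment 5: offset=6 data="MsJR" -> buffer=ZTBpYIMsJRNZkuPeJ -> prefix_len=17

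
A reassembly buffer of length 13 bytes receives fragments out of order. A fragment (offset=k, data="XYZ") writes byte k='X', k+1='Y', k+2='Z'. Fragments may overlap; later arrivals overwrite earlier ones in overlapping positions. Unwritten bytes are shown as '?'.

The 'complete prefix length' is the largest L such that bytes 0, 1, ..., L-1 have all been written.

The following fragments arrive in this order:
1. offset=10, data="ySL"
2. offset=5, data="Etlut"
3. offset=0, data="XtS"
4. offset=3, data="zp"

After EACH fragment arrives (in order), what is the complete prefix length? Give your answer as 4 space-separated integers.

Fragment 1: offset=10 data="ySL" -> buffer=??????????ySL -> prefix_len=0
Fragment 2: offset=5 data="Etlut" -> buffer=?????EtlutySL -> prefix_len=0
Fragment 3: offset=0 data="XtS" -> buffer=XtS??EtlutySL -> prefix_len=3
Fragment 4: offset=3 data="zp" -> buffer=XtSzpEtlutySL -> prefix_len=13

Answer: 0 0 3 13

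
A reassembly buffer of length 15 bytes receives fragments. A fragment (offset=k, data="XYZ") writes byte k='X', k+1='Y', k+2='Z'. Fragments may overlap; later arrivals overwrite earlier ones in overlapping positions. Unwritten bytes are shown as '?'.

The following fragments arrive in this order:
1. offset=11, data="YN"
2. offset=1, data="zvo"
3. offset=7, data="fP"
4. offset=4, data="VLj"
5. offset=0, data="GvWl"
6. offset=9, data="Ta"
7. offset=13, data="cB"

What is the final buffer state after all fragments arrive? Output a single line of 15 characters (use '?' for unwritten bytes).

Fragment 1: offset=11 data="YN" -> buffer=???????????YN??
Fragment 2: offset=1 data="zvo" -> buffer=?zvo???????YN??
Fragment 3: offset=7 data="fP" -> buffer=?zvo???fP??YN??
Fragment 4: offset=4 data="VLj" -> buffer=?zvoVLjfP??YN??
Fragment 5: offset=0 data="GvWl" -> buffer=GvWlVLjfP??YN??
Fragment 6: offset=9 data="Ta" -> buffer=GvWlVLjfPTaYN??
Fragment 7: offset=13 data="cB" -> buffer=GvWlVLjfPTaYNcB

Answer: GvWlVLjfPTaYNcB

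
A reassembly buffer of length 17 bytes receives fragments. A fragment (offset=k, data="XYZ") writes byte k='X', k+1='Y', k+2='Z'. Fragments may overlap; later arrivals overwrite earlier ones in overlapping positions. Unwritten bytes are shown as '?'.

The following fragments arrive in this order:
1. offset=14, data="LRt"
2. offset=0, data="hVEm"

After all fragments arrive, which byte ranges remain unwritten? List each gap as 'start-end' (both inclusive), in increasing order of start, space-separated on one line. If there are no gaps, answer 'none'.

Answer: 4-13

Derivation:
Fragment 1: offset=14 len=3
Fragment 2: offset=0 len=4
Gaps: 4-13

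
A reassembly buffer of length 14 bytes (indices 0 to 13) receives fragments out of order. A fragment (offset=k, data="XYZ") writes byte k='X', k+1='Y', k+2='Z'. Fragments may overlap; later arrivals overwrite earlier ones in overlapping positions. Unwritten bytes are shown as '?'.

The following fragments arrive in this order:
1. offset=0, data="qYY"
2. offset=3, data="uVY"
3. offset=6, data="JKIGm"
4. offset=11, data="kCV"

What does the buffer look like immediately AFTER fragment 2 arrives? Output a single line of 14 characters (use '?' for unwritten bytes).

Answer: qYYuVY????????

Derivation:
Fragment 1: offset=0 data="qYY" -> buffer=qYY???????????
Fragment 2: offset=3 data="uVY" -> buffer=qYYuVY????????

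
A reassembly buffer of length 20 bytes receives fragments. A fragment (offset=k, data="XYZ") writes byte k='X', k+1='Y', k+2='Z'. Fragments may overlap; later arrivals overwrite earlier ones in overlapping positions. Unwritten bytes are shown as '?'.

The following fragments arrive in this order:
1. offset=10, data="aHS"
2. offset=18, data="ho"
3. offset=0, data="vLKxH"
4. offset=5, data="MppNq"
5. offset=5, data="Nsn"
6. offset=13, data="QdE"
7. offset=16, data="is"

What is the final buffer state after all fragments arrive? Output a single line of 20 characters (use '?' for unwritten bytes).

Fragment 1: offset=10 data="aHS" -> buffer=??????????aHS???????
Fragment 2: offset=18 data="ho" -> buffer=??????????aHS?????ho
Fragment 3: offset=0 data="vLKxH" -> buffer=vLKxH?????aHS?????ho
Fragment 4: offset=5 data="MppNq" -> buffer=vLKxHMppNqaHS?????ho
Fragment 5: offset=5 data="Nsn" -> buffer=vLKxHNsnNqaHS?????ho
Fragment 6: offset=13 data="QdE" -> buffer=vLKxHNsnNqaHSQdE??ho
Fragment 7: offset=16 data="is" -> buffer=vLKxHNsnNqaHSQdEisho

Answer: vLKxHNsnNqaHSQdEisho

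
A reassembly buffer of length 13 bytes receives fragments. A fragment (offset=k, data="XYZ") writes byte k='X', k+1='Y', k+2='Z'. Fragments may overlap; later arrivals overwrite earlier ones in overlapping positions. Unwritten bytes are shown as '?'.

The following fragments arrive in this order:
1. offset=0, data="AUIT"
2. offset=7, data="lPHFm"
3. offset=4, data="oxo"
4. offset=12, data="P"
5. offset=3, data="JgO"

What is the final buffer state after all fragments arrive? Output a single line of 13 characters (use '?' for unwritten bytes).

Answer: AUIJgOolPHFmP

Derivation:
Fragment 1: offset=0 data="AUIT" -> buffer=AUIT?????????
Fragment 2: offset=7 data="lPHFm" -> buffer=AUIT???lPHFm?
Fragment 3: offset=4 data="oxo" -> buffer=AUIToxolPHFm?
Fragment 4: offset=12 data="P" -> buffer=AUIToxolPHFmP
Fragment 5: offset=3 data="JgO" -> buffer=AUIJgOolPHFmP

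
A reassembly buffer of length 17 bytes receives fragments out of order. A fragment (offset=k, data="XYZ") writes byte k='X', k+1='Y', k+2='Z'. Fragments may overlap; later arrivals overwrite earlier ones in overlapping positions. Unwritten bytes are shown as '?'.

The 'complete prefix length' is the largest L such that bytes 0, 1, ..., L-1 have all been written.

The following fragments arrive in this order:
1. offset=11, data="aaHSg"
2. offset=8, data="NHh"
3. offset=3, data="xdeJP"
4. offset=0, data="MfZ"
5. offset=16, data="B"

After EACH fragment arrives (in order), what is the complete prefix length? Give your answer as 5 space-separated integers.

Fragment 1: offset=11 data="aaHSg" -> buffer=???????????aaHSg? -> prefix_len=0
Fragment 2: offset=8 data="NHh" -> buffer=????????NHhaaHSg? -> prefix_len=0
Fragment 3: offset=3 data="xdeJP" -> buffer=???xdeJPNHhaaHSg? -> prefix_len=0
Fragment 4: offset=0 data="MfZ" -> buffer=MfZxdeJPNHhaaHSg? -> prefix_len=16
Fragment 5: offset=16 data="B" -> buffer=MfZxdeJPNHhaaHSgB -> prefix_len=17

Answer: 0 0 0 16 17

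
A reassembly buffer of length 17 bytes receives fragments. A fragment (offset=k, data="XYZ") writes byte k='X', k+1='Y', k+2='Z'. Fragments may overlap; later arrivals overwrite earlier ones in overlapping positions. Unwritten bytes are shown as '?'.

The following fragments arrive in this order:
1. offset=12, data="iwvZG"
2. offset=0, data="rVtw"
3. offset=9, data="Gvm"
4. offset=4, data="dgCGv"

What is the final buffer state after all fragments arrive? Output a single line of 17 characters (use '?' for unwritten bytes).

Answer: rVtwdgCGvGvmiwvZG

Derivation:
Fragment 1: offset=12 data="iwvZG" -> buffer=????????????iwvZG
Fragment 2: offset=0 data="rVtw" -> buffer=rVtw????????iwvZG
Fragment 3: offset=9 data="Gvm" -> buffer=rVtw?????GvmiwvZG
Fragment 4: offset=4 data="dgCGv" -> buffer=rVtwdgCGvGvmiwvZG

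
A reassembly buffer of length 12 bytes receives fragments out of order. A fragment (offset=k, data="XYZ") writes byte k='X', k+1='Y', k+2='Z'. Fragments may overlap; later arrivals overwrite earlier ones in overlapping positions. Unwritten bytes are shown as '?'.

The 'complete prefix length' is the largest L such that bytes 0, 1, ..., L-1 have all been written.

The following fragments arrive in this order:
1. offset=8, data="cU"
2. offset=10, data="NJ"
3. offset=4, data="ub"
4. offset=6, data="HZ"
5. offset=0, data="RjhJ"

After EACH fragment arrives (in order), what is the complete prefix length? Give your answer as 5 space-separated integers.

Answer: 0 0 0 0 12

Derivation:
Fragment 1: offset=8 data="cU" -> buffer=????????cU?? -> prefix_len=0
Fragment 2: offset=10 data="NJ" -> buffer=????????cUNJ -> prefix_len=0
Fragment 3: offset=4 data="ub" -> buffer=????ub??cUNJ -> prefix_len=0
Fragment 4: offset=6 data="HZ" -> buffer=????ubHZcUNJ -> prefix_len=0
Fragment 5: offset=0 data="RjhJ" -> buffer=RjhJubHZcUNJ -> prefix_len=12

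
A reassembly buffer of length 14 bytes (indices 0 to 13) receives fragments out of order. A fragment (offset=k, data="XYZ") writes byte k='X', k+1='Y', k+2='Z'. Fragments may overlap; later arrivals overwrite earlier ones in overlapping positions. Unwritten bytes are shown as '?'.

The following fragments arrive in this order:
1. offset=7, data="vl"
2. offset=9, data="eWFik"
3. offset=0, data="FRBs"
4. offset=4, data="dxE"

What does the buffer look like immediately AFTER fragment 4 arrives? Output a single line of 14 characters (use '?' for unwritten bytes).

Answer: FRBsdxEvleWFik

Derivation:
Fragment 1: offset=7 data="vl" -> buffer=???????vl?????
Fragment 2: offset=9 data="eWFik" -> buffer=???????vleWFik
Fragment 3: offset=0 data="FRBs" -> buffer=FRBs???vleWFik
Fragment 4: offset=4 data="dxE" -> buffer=FRBsdxEvleWFik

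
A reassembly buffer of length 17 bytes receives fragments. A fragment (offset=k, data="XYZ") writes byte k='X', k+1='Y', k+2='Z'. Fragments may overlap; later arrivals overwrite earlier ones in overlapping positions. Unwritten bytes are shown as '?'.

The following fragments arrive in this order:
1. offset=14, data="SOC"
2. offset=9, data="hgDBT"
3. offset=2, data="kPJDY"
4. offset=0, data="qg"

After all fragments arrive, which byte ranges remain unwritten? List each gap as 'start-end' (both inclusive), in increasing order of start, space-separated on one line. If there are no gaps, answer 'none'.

Answer: 7-8

Derivation:
Fragment 1: offset=14 len=3
Fragment 2: offset=9 len=5
Fragment 3: offset=2 len=5
Fragment 4: offset=0 len=2
Gaps: 7-8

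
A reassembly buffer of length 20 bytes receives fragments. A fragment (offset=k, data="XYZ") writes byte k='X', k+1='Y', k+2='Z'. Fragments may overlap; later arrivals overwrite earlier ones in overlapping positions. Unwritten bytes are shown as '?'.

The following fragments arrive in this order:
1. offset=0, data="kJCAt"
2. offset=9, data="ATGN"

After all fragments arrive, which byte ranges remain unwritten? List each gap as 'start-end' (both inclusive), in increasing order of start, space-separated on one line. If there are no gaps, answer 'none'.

Answer: 5-8 13-19

Derivation:
Fragment 1: offset=0 len=5
Fragment 2: offset=9 len=4
Gaps: 5-8 13-19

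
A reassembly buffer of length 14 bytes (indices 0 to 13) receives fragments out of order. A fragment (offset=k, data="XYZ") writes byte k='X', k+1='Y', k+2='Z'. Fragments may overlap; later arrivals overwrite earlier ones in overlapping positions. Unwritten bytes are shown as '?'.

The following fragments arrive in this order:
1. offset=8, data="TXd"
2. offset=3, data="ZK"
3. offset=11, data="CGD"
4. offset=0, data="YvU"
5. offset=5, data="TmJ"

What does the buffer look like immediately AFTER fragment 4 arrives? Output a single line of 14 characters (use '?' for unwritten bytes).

Fragment 1: offset=8 data="TXd" -> buffer=????????TXd???
Fragment 2: offset=3 data="ZK" -> buffer=???ZK???TXd???
Fragment 3: offset=11 data="CGD" -> buffer=???ZK???TXdCGD
Fragment 4: offset=0 data="YvU" -> buffer=YvUZK???TXdCGD

Answer: YvUZK???TXdCGD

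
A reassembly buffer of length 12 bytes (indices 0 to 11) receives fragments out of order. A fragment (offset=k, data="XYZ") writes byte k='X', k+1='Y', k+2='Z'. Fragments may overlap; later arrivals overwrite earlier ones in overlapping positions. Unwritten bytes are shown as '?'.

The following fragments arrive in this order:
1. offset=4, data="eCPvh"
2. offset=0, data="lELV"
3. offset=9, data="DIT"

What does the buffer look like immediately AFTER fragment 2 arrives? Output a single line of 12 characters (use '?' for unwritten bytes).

Answer: lELVeCPvh???

Derivation:
Fragment 1: offset=4 data="eCPvh" -> buffer=????eCPvh???
Fragment 2: offset=0 data="lELV" -> buffer=lELVeCPvh???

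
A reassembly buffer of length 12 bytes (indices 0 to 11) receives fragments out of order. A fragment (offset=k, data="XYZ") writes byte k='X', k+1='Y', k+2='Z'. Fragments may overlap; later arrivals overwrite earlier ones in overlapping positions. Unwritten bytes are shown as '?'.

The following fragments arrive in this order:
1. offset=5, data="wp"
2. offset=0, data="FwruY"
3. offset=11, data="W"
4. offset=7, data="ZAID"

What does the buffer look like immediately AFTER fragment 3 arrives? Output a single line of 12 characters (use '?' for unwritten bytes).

Answer: FwruYwp????W

Derivation:
Fragment 1: offset=5 data="wp" -> buffer=?????wp?????
Fragment 2: offset=0 data="FwruY" -> buffer=FwruYwp?????
Fragment 3: offset=11 data="W" -> buffer=FwruYwp????W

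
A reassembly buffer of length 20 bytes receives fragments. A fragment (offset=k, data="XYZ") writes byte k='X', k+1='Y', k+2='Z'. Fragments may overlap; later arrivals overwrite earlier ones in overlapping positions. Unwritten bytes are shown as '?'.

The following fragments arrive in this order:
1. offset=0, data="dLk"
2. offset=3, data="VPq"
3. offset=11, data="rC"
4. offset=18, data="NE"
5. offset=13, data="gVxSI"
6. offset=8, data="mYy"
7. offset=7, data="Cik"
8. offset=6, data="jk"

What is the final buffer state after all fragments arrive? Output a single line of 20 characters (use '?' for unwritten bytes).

Answer: dLkVPqjkikyrCgVxSINE

Derivation:
Fragment 1: offset=0 data="dLk" -> buffer=dLk?????????????????
Fragment 2: offset=3 data="VPq" -> buffer=dLkVPq??????????????
Fragment 3: offset=11 data="rC" -> buffer=dLkVPq?????rC???????
Fragment 4: offset=18 data="NE" -> buffer=dLkVPq?????rC?????NE
Fragment 5: offset=13 data="gVxSI" -> buffer=dLkVPq?????rCgVxSINE
Fragment 6: offset=8 data="mYy" -> buffer=dLkVPq??mYyrCgVxSINE
Fragment 7: offset=7 data="Cik" -> buffer=dLkVPq?CikyrCgVxSINE
Fragment 8: offset=6 data="jk" -> buffer=dLkVPqjkikyrCgVxSINE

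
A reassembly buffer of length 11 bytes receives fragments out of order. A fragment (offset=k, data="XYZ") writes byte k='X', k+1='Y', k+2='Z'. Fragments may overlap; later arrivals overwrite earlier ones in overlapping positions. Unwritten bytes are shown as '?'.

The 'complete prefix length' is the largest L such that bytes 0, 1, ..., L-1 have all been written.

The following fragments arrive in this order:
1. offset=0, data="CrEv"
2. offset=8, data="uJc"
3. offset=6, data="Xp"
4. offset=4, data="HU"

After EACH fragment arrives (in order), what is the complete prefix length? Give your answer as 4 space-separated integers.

Answer: 4 4 4 11

Derivation:
Fragment 1: offset=0 data="CrEv" -> buffer=CrEv??????? -> prefix_len=4
Fragment 2: offset=8 data="uJc" -> buffer=CrEv????uJc -> prefix_len=4
Fragment 3: offset=6 data="Xp" -> buffer=CrEv??XpuJc -> prefix_len=4
Fragment 4: offset=4 data="HU" -> buffer=CrEvHUXpuJc -> prefix_len=11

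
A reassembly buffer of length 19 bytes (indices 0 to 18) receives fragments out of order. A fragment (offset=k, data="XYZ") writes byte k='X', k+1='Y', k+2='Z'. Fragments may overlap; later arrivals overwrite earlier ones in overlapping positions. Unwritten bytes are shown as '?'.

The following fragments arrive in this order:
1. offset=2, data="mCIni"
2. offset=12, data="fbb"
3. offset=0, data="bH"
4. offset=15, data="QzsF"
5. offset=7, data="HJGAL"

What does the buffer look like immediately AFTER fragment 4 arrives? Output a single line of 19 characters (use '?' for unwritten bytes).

Fragment 1: offset=2 data="mCIni" -> buffer=??mCIni????????????
Fragment 2: offset=12 data="fbb" -> buffer=??mCIni?????fbb????
Fragment 3: offset=0 data="bH" -> buffer=bHmCIni?????fbb????
Fragment 4: offset=15 data="QzsF" -> buffer=bHmCIni?????fbbQzsF

Answer: bHmCIni?????fbbQzsF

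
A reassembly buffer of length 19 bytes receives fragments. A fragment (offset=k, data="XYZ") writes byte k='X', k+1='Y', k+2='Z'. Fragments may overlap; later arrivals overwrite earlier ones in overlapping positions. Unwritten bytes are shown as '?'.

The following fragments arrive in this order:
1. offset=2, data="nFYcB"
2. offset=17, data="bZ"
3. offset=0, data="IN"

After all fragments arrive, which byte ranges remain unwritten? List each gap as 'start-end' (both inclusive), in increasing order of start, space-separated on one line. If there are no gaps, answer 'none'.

Answer: 7-16

Derivation:
Fragment 1: offset=2 len=5
Fragment 2: offset=17 len=2
Fragment 3: offset=0 len=2
Gaps: 7-16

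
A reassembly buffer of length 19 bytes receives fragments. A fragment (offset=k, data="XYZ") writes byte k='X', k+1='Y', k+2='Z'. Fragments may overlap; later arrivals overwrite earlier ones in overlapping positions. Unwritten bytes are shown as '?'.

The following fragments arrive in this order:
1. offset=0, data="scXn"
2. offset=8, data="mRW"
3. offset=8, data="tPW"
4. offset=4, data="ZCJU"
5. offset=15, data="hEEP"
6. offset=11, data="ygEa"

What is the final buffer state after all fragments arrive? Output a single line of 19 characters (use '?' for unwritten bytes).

Fragment 1: offset=0 data="scXn" -> buffer=scXn???????????????
Fragment 2: offset=8 data="mRW" -> buffer=scXn????mRW????????
Fragment 3: offset=8 data="tPW" -> buffer=scXn????tPW????????
Fragment 4: offset=4 data="ZCJU" -> buffer=scXnZCJUtPW????????
Fragment 5: offset=15 data="hEEP" -> buffer=scXnZCJUtPW????hEEP
Fragment 6: offset=11 data="ygEa" -> buffer=scXnZCJUtPWygEahEEP

Answer: scXnZCJUtPWygEahEEP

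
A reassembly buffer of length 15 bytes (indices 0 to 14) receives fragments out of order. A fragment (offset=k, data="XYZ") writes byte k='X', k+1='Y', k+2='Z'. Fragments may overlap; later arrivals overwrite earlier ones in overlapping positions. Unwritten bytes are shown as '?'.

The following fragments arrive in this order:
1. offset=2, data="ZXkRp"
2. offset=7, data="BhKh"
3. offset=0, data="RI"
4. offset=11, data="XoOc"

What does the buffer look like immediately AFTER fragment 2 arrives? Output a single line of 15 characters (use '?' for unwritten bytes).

Fragment 1: offset=2 data="ZXkRp" -> buffer=??ZXkRp????????
Fragment 2: offset=7 data="BhKh" -> buffer=??ZXkRpBhKh????

Answer: ??ZXkRpBhKh????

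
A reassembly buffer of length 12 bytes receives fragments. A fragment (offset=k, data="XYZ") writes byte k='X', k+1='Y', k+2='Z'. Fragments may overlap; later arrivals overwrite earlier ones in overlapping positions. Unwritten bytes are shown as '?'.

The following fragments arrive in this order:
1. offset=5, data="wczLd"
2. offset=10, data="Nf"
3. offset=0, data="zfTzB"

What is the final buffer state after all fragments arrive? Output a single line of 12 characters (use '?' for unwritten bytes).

Fragment 1: offset=5 data="wczLd" -> buffer=?????wczLd??
Fragment 2: offset=10 data="Nf" -> buffer=?????wczLdNf
Fragment 3: offset=0 data="zfTzB" -> buffer=zfTzBwczLdNf

Answer: zfTzBwczLdNf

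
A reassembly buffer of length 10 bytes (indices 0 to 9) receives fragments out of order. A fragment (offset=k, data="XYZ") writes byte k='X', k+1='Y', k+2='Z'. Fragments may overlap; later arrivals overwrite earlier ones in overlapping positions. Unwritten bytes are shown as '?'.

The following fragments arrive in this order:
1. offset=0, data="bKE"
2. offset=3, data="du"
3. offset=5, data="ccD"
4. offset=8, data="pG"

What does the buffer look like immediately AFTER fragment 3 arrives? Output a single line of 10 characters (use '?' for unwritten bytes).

Answer: bKEduccD??

Derivation:
Fragment 1: offset=0 data="bKE" -> buffer=bKE???????
Fragment 2: offset=3 data="du" -> buffer=bKEdu?????
Fragment 3: offset=5 data="ccD" -> buffer=bKEduccD??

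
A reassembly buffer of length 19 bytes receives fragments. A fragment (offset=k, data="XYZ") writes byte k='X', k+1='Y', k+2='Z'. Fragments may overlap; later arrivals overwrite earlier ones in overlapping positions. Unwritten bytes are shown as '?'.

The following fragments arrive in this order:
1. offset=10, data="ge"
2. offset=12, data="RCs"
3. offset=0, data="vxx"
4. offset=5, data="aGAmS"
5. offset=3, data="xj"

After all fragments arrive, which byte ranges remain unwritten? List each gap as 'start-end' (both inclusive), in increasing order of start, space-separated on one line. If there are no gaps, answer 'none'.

Answer: 15-18

Derivation:
Fragment 1: offset=10 len=2
Fragment 2: offset=12 len=3
Fragment 3: offset=0 len=3
Fragment 4: offset=5 len=5
Fragment 5: offset=3 len=2
Gaps: 15-18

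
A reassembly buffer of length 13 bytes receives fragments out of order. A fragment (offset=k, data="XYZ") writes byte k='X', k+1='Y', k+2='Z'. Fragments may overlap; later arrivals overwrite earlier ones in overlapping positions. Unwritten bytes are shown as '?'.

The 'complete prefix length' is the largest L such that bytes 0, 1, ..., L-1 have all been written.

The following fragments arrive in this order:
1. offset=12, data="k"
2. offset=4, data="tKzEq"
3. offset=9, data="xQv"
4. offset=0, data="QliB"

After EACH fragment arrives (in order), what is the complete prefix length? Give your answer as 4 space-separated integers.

Answer: 0 0 0 13

Derivation:
Fragment 1: offset=12 data="k" -> buffer=????????????k -> prefix_len=0
Fragment 2: offset=4 data="tKzEq" -> buffer=????tKzEq???k -> prefix_len=0
Fragment 3: offset=9 data="xQv" -> buffer=????tKzEqxQvk -> prefix_len=0
Fragment 4: offset=0 data="QliB" -> buffer=QliBtKzEqxQvk -> prefix_len=13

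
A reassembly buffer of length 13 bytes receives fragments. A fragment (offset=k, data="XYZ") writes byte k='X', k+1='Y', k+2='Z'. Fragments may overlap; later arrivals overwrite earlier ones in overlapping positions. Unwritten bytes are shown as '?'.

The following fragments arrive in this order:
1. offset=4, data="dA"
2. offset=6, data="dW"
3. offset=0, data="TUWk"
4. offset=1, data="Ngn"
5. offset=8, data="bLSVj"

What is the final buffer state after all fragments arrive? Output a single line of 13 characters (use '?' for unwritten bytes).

Answer: TNgndAdWbLSVj

Derivation:
Fragment 1: offset=4 data="dA" -> buffer=????dA???????
Fragment 2: offset=6 data="dW" -> buffer=????dAdW?????
Fragment 3: offset=0 data="TUWk" -> buffer=TUWkdAdW?????
Fragment 4: offset=1 data="Ngn" -> buffer=TNgndAdW?????
Fragment 5: offset=8 data="bLSVj" -> buffer=TNgndAdWbLSVj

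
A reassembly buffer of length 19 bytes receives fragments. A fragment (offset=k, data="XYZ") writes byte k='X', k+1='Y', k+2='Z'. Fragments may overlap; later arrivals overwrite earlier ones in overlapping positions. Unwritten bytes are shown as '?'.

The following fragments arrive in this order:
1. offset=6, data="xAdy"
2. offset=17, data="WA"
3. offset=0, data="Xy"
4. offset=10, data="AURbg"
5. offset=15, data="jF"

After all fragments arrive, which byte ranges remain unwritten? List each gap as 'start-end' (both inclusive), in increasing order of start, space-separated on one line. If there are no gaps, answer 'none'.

Fragment 1: offset=6 len=4
Fragment 2: offset=17 len=2
Fragment 3: offset=0 len=2
Fragment 4: offset=10 len=5
Fragment 5: offset=15 len=2
Gaps: 2-5

Answer: 2-5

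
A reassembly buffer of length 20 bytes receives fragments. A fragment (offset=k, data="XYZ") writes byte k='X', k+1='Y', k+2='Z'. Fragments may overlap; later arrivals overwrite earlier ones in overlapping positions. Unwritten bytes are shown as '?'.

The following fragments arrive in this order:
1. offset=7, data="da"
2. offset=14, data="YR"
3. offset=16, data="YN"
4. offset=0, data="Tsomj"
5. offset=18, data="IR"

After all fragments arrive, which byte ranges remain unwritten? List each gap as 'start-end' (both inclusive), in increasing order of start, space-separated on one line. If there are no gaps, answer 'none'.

Fragment 1: offset=7 len=2
Fragment 2: offset=14 len=2
Fragment 3: offset=16 len=2
Fragment 4: offset=0 len=5
Fragment 5: offset=18 len=2
Gaps: 5-6 9-13

Answer: 5-6 9-13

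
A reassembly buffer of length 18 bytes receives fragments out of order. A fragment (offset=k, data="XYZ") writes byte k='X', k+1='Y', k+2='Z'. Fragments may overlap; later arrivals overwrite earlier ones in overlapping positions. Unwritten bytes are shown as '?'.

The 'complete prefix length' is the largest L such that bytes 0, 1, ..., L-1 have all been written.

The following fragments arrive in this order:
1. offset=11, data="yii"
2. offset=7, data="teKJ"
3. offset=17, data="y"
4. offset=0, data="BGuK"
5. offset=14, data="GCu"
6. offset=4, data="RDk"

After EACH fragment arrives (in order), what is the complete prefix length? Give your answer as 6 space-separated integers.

Fragment 1: offset=11 data="yii" -> buffer=???????????yii???? -> prefix_len=0
Fragment 2: offset=7 data="teKJ" -> buffer=???????teKJyii???? -> prefix_len=0
Fragment 3: offset=17 data="y" -> buffer=???????teKJyii???y -> prefix_len=0
Fragment 4: offset=0 data="BGuK" -> buffer=BGuK???teKJyii???y -> prefix_len=4
Fragment 5: offset=14 data="GCu" -> buffer=BGuK???teKJyiiGCuy -> prefix_len=4
Fragment 6: offset=4 data="RDk" -> buffer=BGuKRDkteKJyiiGCuy -> prefix_len=18

Answer: 0 0 0 4 4 18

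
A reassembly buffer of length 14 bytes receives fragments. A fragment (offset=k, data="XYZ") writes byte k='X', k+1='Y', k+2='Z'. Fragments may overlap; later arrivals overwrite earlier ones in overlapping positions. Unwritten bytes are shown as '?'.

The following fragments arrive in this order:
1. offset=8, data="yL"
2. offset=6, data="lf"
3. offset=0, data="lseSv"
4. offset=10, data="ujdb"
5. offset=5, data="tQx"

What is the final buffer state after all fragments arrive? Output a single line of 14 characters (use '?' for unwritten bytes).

Answer: lseSvtQxyLujdb

Derivation:
Fragment 1: offset=8 data="yL" -> buffer=????????yL????
Fragment 2: offset=6 data="lf" -> buffer=??????lfyL????
Fragment 3: offset=0 data="lseSv" -> buffer=lseSv?lfyL????
Fragment 4: offset=10 data="ujdb" -> buffer=lseSv?lfyLujdb
Fragment 5: offset=5 data="tQx" -> buffer=lseSvtQxyLujdb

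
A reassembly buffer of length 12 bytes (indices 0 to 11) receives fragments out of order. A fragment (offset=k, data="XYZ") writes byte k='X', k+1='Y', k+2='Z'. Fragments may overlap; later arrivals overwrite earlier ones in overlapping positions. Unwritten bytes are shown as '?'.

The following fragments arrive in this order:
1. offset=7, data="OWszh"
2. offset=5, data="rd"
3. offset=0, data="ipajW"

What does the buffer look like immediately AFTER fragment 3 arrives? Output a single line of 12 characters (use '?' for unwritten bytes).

Answer: ipajWrdOWszh

Derivation:
Fragment 1: offset=7 data="OWszh" -> buffer=???????OWszh
Fragment 2: offset=5 data="rd" -> buffer=?????rdOWszh
Fragment 3: offset=0 data="ipajW" -> buffer=ipajWrdOWszh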